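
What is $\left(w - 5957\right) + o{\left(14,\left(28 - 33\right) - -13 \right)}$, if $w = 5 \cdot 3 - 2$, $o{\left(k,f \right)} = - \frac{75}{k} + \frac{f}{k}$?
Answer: $- \frac{83283}{14} \approx -5948.8$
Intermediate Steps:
$w = 13$ ($w = 15 - 2 = 13$)
$\left(w - 5957\right) + o{\left(14,\left(28 - 33\right) - -13 \right)} = \left(13 - 5957\right) + \frac{-75 + \left(\left(28 - 33\right) - -13\right)}{14} = -5944 + \frac{-75 + \left(-5 + 13\right)}{14} = -5944 + \frac{-75 + 8}{14} = -5944 + \frac{1}{14} \left(-67\right) = -5944 - \frac{67}{14} = - \frac{83283}{14}$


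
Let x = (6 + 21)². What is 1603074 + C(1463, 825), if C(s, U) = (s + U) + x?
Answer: 1606091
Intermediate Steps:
x = 729 (x = 27² = 729)
C(s, U) = 729 + U + s (C(s, U) = (s + U) + 729 = (U + s) + 729 = 729 + U + s)
1603074 + C(1463, 825) = 1603074 + (729 + 825 + 1463) = 1603074 + 3017 = 1606091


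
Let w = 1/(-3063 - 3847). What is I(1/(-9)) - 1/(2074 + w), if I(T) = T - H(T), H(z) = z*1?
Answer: -6910/14331339 ≈ -0.00048216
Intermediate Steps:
H(z) = z
I(T) = 0 (I(T) = T - T = 0)
w = -1/6910 (w = 1/(-6910) = -1/6910 ≈ -0.00014472)
I(1/(-9)) - 1/(2074 + w) = 0 - 1/(2074 - 1/6910) = 0 - 1/14331339/6910 = 0 - 1*6910/14331339 = 0 - 6910/14331339 = -6910/14331339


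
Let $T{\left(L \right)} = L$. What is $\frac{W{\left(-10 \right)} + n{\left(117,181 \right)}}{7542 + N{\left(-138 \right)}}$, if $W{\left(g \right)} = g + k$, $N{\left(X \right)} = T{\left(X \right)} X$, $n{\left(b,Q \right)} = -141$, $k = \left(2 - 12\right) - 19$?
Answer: $- \frac{10}{1477} \approx -0.0067705$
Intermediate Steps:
$k = -29$ ($k = -10 - 19 = -29$)
$N{\left(X \right)} = X^{2}$ ($N{\left(X \right)} = X X = X^{2}$)
$W{\left(g \right)} = -29 + g$ ($W{\left(g \right)} = g - 29 = -29 + g$)
$\frac{W{\left(-10 \right)} + n{\left(117,181 \right)}}{7542 + N{\left(-138 \right)}} = \frac{\left(-29 - 10\right) - 141}{7542 + \left(-138\right)^{2}} = \frac{-39 - 141}{7542 + 19044} = - \frac{180}{26586} = \left(-180\right) \frac{1}{26586} = - \frac{10}{1477}$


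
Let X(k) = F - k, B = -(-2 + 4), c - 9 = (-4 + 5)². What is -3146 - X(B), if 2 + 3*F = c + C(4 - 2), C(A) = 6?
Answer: -9458/3 ≈ -3152.7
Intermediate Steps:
c = 10 (c = 9 + (-4 + 5)² = 9 + 1² = 9 + 1 = 10)
F = 14/3 (F = -⅔ + (10 + 6)/3 = -⅔ + (⅓)*16 = -⅔ + 16/3 = 14/3 ≈ 4.6667)
B = -2 (B = -1*2 = -2)
X(k) = 14/3 - k
-3146 - X(B) = -3146 - (14/3 - 1*(-2)) = -3146 - (14/3 + 2) = -3146 - 1*20/3 = -3146 - 20/3 = -9458/3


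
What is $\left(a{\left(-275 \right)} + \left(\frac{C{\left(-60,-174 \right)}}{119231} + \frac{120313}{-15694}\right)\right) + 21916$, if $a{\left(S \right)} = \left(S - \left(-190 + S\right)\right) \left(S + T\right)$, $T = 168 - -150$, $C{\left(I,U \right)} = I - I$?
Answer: $\frac{472049371}{15694} \approx 30078.0$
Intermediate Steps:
$C{\left(I,U \right)} = 0$
$T = 318$ ($T = 168 + 150 = 318$)
$a{\left(S \right)} = 60420 + 190 S$ ($a{\left(S \right)} = \left(S - \left(-190 + S\right)\right) \left(S + 318\right) = 190 \left(318 + S\right) = 60420 + 190 S$)
$\left(a{\left(-275 \right)} + \left(\frac{C{\left(-60,-174 \right)}}{119231} + \frac{120313}{-15694}\right)\right) + 21916 = \left(\left(60420 + 190 \left(-275\right)\right) + \left(\frac{0}{119231} + \frac{120313}{-15694}\right)\right) + 21916 = \left(\left(60420 - 52250\right) + \left(0 \cdot \frac{1}{119231} + 120313 \left(- \frac{1}{15694}\right)\right)\right) + 21916 = \left(8170 + \left(0 - \frac{120313}{15694}\right)\right) + 21916 = \left(8170 - \frac{120313}{15694}\right) + 21916 = \frac{128099667}{15694} + 21916 = \frac{472049371}{15694}$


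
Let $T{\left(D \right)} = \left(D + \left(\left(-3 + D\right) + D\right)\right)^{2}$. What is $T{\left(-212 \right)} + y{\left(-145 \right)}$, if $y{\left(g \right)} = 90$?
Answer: $408411$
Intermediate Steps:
$T{\left(D \right)} = \left(-3 + 3 D\right)^{2}$ ($T{\left(D \right)} = \left(D + \left(-3 + 2 D\right)\right)^{2} = \left(-3 + 3 D\right)^{2}$)
$T{\left(-212 \right)} + y{\left(-145 \right)} = 9 \left(-1 - 212\right)^{2} + 90 = 9 \left(-213\right)^{2} + 90 = 9 \cdot 45369 + 90 = 408321 + 90 = 408411$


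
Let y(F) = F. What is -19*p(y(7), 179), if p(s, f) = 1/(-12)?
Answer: 19/12 ≈ 1.5833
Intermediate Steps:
p(s, f) = -1/12
-19*p(y(7), 179) = -19*(-1/12) = 19/12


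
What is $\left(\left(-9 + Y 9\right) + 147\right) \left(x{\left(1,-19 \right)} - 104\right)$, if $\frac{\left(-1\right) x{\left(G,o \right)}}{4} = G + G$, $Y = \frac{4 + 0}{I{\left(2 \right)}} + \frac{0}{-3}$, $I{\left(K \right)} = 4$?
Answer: $-16464$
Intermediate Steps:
$Y = 1$ ($Y = \frac{4 + 0}{4} + \frac{0}{-3} = 4 \cdot \frac{1}{4} + 0 \left(- \frac{1}{3}\right) = 1 + 0 = 1$)
$x{\left(G,o \right)} = - 8 G$ ($x{\left(G,o \right)} = - 4 \left(G + G\right) = - 4 \cdot 2 G = - 8 G$)
$\left(\left(-9 + Y 9\right) + 147\right) \left(x{\left(1,-19 \right)} - 104\right) = \left(\left(-9 + 1 \cdot 9\right) + 147\right) \left(\left(-8\right) 1 - 104\right) = \left(\left(-9 + 9\right) + 147\right) \left(-8 - 104\right) = \left(0 + 147\right) \left(-112\right) = 147 \left(-112\right) = -16464$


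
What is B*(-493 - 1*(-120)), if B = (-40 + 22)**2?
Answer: -120852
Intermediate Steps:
B = 324 (B = (-18)**2 = 324)
B*(-493 - 1*(-120)) = 324*(-493 - 1*(-120)) = 324*(-493 + 120) = 324*(-373) = -120852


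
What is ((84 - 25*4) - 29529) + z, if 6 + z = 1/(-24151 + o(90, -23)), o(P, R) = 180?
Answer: -708367022/23971 ≈ -29551.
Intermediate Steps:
z = -143827/23971 (z = -6 + 1/(-24151 + 180) = -6 + 1/(-23971) = -6 - 1/23971 = -143827/23971 ≈ -6.0000)
((84 - 25*4) - 29529) + z = ((84 - 25*4) - 29529) - 143827/23971 = ((84 - 100) - 29529) - 143827/23971 = (-16 - 29529) - 143827/23971 = -29545 - 143827/23971 = -708367022/23971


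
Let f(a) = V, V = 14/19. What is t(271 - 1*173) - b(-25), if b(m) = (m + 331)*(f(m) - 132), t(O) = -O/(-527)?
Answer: 402189290/10013 ≈ 40167.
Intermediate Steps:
V = 14/19 (V = 14*(1/19) = 14/19 ≈ 0.73684)
f(a) = 14/19
t(O) = O/527 (t(O) = -O*(-1)/527 = -(-1)*O/527 = O/527)
b(m) = -825514/19 - 2494*m/19 (b(m) = (m + 331)*(14/19 - 132) = (331 + m)*(-2494/19) = -825514/19 - 2494*m/19)
t(271 - 1*173) - b(-25) = (271 - 1*173)/527 - (-825514/19 - 2494/19*(-25)) = (271 - 173)/527 - (-825514/19 + 62350/19) = (1/527)*98 - 1*(-763164/19) = 98/527 + 763164/19 = 402189290/10013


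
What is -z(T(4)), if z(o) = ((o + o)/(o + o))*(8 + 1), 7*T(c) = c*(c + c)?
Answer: -9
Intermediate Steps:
T(c) = 2*c²/7 (T(c) = (c*(c + c))/7 = (c*(2*c))/7 = (2*c²)/7 = 2*c²/7)
z(o) = 9 (z(o) = ((2*o)/((2*o)))*9 = ((2*o)*(1/(2*o)))*9 = 1*9 = 9)
-z(T(4)) = -1*9 = -9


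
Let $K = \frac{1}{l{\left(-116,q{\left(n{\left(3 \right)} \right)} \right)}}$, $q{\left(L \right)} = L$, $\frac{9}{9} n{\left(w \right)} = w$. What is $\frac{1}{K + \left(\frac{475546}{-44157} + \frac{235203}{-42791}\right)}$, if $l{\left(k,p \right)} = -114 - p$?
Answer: $- \frac{73691365293}{1199292803252} \approx -0.061446$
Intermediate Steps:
$n{\left(w \right)} = w$
$K = - \frac{1}{117}$ ($K = \frac{1}{-114 - 3} = \frac{1}{-117} = - \frac{1}{117} \approx -0.008547$)
$\frac{1}{K + \left(\frac{475546}{-44157} + \frac{235203}{-42791}\right)} = \frac{1}{- \frac{1}{117} + \left(\frac{475546}{-44157} + \frac{235203}{-42791}\right)} = \frac{1}{- \frac{1}{117} + \left(475546 \left(- \frac{1}{44157}\right) + 235203 \left(- \frac{1}{42791}\right)\right)} = \frac{1}{- \frac{1}{117} - \frac{30734947757}{1889522187}} = \frac{1}{- \frac{1199292803252}{73691365293}} = - \frac{73691365293}{1199292803252}$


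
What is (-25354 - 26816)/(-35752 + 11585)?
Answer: 52170/24167 ≈ 2.1587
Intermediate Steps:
(-25354 - 26816)/(-35752 + 11585) = -52170/(-24167) = -52170*(-1/24167) = 52170/24167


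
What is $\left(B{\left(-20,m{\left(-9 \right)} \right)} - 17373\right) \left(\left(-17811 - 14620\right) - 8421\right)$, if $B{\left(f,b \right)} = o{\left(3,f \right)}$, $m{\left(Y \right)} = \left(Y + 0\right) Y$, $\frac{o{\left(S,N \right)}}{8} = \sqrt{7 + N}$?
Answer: $709721796 - 326816 i \sqrt{13} \approx 7.0972 \cdot 10^{8} - 1.1784 \cdot 10^{6} i$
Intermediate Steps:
$o{\left(S,N \right)} = 8 \sqrt{7 + N}$
$m{\left(Y \right)} = Y^{2}$ ($m{\left(Y \right)} = Y Y = Y^{2}$)
$B{\left(f,b \right)} = 8 \sqrt{7 + f}$
$\left(B{\left(-20,m{\left(-9 \right)} \right)} - 17373\right) \left(\left(-17811 - 14620\right) - 8421\right) = \left(8 \sqrt{7 - 20} - 17373\right) \left(\left(-17811 - 14620\right) - 8421\right) = \left(8 \sqrt{-13} - 17373\right) \left(-32431 - 8421\right) = \left(8 i \sqrt{13} - 17373\right) \left(-40852\right) = \left(-17373 + 8 i \sqrt{13}\right) \left(-40852\right) = 709721796 - 326816 i \sqrt{13}$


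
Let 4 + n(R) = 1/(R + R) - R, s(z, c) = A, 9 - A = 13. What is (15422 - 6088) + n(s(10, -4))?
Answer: 74671/8 ≈ 9333.9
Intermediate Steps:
A = -4 (A = 9 - 1*13 = 9 - 13 = -4)
s(z, c) = -4
n(R) = -4 + 1/(2*R) - R (n(R) = -4 + (1/(R + R) - R) = -4 + (1/(2*R) - R) = -4 + 1/(2*R) - R)
(15422 - 6088) + n(s(10, -4)) = (15422 - 6088) + (-4 + (1/2)/(-4) - 1*(-4)) = 9334 + (-4 + (1/2)*(-1/4) + 4) = 9334 + (-4 - 1/8 + 4) = 9334 - 1/8 = 74671/8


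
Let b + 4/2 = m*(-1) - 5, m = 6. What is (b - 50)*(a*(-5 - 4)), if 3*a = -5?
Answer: -945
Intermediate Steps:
a = -5/3 (a = (1/3)*(-5) = -5/3 ≈ -1.6667)
b = -13 (b = -2 + (6*(-1) - 5) = -2 + (-6 - 5) = -2 - 11 = -13)
(b - 50)*(a*(-5 - 4)) = (-13 - 50)*(-5*(-5 - 4)/3) = -(-105)*(-9) = -63*15 = -945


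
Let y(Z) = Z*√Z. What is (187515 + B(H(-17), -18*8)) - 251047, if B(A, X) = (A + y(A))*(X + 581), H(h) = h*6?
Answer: -108106 - 44574*I*√102 ≈ -1.0811e+5 - 4.5018e+5*I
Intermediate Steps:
y(Z) = Z^(3/2)
H(h) = 6*h
B(A, X) = (581 + X)*(A + A^(3/2)) (B(A, X) = (A + A^(3/2))*(X + 581) = (A + A^(3/2))*(581 + X) = (581 + X)*(A + A^(3/2)))
(187515 + B(H(-17), -18*8)) - 251047 = (187515 + (581*(6*(-17)) + 581*(6*(-17))^(3/2) + (6*(-17))*(-18*8) + (-18*8)*(6*(-17))^(3/2))) - 251047 = (187515 + (581*(-102) + 581*(-102)^(3/2) - 102*(-144) - (-14688)*I*√102)) - 251047 = (187515 + (-59262 + 581*(-102*I*√102) + 14688 - (-14688)*I*√102)) - 251047 = (187515 + (-59262 - 59262*I*√102 + 14688 + 14688*I*√102)) - 251047 = (187515 + (-44574 - 44574*I*√102)) - 251047 = (142941 - 44574*I*√102) - 251047 = -108106 - 44574*I*√102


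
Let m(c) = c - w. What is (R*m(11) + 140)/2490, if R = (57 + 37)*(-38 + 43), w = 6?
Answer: 1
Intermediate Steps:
m(c) = -6 + c (m(c) = c - 1*6 = c - 6 = -6 + c)
R = 470 (R = 94*5 = 470)
(R*m(11) + 140)/2490 = (470*(-6 + 11) + 140)/2490 = (470*5 + 140)*(1/2490) = (2350 + 140)*(1/2490) = 2490*(1/2490) = 1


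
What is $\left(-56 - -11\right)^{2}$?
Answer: $2025$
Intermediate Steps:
$\left(-56 - -11\right)^{2} = \left(-56 + \left(-56 + 67\right)\right)^{2} = \left(-56 + 11\right)^{2} = \left(-45\right)^{2} = 2025$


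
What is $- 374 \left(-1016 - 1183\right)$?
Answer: $822426$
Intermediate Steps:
$- 374 \left(-1016 - 1183\right) = \left(-374\right) \left(-2199\right) = 822426$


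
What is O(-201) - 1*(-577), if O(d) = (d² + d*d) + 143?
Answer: 81522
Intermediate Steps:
O(d) = 143 + 2*d² (O(d) = (d² + d²) + 143 = 2*d² + 143 = 143 + 2*d²)
O(-201) - 1*(-577) = (143 + 2*(-201)²) - 1*(-577) = (143 + 2*40401) + 577 = (143 + 80802) + 577 = 80945 + 577 = 81522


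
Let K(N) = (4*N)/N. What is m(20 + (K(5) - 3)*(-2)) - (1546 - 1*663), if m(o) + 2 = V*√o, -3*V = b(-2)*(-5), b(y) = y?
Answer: -885 - 10*√2 ≈ -899.14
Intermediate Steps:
K(N) = 4
V = -10/3 (V = -(-2)*(-5)/3 = -⅓*10 = -10/3 ≈ -3.3333)
m(o) = -2 - 10*√o/3
m(20 + (K(5) - 3)*(-2)) - (1546 - 1*663) = (-2 - 10*√(20 + (4 - 3)*(-2))/3) - (1546 - 1*663) = (-2 - 10*√(20 + 1*(-2))/3) - (1546 - 663) = (-2 - 10*√(20 - 2)/3) - 1*883 = (-2 - 10*√2) - 883 = -885 - 10*√2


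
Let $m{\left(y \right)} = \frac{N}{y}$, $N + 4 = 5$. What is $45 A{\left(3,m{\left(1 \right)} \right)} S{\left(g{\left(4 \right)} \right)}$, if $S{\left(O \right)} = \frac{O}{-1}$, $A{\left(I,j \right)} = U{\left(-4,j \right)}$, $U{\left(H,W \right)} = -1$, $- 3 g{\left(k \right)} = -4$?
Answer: $60$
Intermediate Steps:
$N = 1$ ($N = -4 + 5 = 1$)
$g{\left(k \right)} = \frac{4}{3}$ ($g{\left(k \right)} = \left(- \frac{1}{3}\right) \left(-4\right) = \frac{4}{3}$)
$m{\left(y \right)} = \frac{1}{y}$ ($m{\left(y \right)} = 1 \frac{1}{y} = \frac{1}{y}$)
$A{\left(I,j \right)} = -1$
$S{\left(O \right)} = - O$ ($S{\left(O \right)} = O \left(-1\right) = - O$)
$45 A{\left(3,m{\left(1 \right)} \right)} S{\left(g{\left(4 \right)} \right)} = 45 \left(-1\right) \left(\left(-1\right) \frac{4}{3}\right) = \left(-45\right) \left(- \frac{4}{3}\right) = 60$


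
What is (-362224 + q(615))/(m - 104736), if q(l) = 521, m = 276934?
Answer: -361703/172198 ≈ -2.1005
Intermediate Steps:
(-362224 + q(615))/(m - 104736) = (-362224 + 521)/(276934 - 104736) = -361703/172198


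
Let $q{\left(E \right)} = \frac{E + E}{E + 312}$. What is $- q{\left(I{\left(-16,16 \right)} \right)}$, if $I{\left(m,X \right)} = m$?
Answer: $\frac{4}{37} \approx 0.10811$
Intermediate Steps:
$q{\left(E \right)} = \frac{2 E}{312 + E}$
$- q{\left(I{\left(-16,16 \right)} \right)} = - \frac{2 \left(-16\right)}{312 - 16} = - \frac{2 \left(-16\right)}{296} = \left(-1\right) \left(- \frac{4}{37}\right) = \frac{4}{37}$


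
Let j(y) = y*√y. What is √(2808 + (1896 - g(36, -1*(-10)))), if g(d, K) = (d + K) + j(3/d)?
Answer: √(670752 - 2*√3)/12 ≈ 68.249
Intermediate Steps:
j(y) = y^(3/2)
g(d, K) = K + d + 3*√3*(1/d)^(3/2) (g(d, K) = (d + K) + (3/d)^(3/2) = (K + d) + 3*√3*(1/d)^(3/2) = K + d + 3*√3*(1/d)^(3/2))
√(2808 + (1896 - g(36, -1*(-10)))) = √(2808 + (1896 - (-1*(-10) + 36 + 3*√3*(1/36)^(3/2)))) = √(2808 + (1896 - (10 + 36 + 3*√3*(1/36)^(3/2)))) = √(2808 + (1896 - (10 + 36 + 3*√3*(1/216)))) = √(2808 + (1896 - (10 + 36 + √3/72))) = √(2808 + (1896 - (46 + √3/72))) = √(2808 + (1896 + (-46 - √3/72))) = √(2808 + (1850 - √3/72)) = √(4658 - √3/72)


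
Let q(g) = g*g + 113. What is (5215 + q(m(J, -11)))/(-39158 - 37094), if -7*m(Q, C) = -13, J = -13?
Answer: -261241/3736348 ≈ -0.069919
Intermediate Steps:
m(Q, C) = 13/7 (m(Q, C) = -⅐*(-13) = 13/7)
q(g) = 113 + g² (q(g) = g² + 113 = 113 + g²)
(5215 + q(m(J, -11)))/(-39158 - 37094) = (5215 + (113 + (13/7)²))/(-39158 - 37094) = (5215 + (113 + 169/49))/(-76252) = (5215 + 5706/49)*(-1/76252) = (261241/49)*(-1/76252) = -261241/3736348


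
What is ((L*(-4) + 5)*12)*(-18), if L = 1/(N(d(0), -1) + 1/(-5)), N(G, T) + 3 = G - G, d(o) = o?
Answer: -1350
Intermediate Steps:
N(G, T) = -3 (N(G, T) = -3 + (G - G) = -3 + 0 = -3)
L = -5/16 (L = 1/(-3 + 1/(-5)) = 1/(-3 + 1*(-1/5)) = 1/(-3 - 1/5) = 1/(-16/5) = -5/16 ≈ -0.31250)
((L*(-4) + 5)*12)*(-18) = ((-5/16*(-4) + 5)*12)*(-18) = ((5/4 + 5)*12)*(-18) = ((25/4)*12)*(-18) = 75*(-18) = -1350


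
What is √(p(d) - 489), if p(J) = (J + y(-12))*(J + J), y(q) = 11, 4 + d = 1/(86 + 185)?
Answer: I*√40023717/271 ≈ 23.345*I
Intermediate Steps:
d = -1083/271 (d = -4 + 1/(86 + 185) = -4 + 1/271 = -1083/271 ≈ -3.9963)
p(J) = 2*J*(11 + J) (p(J) = (J + 11)*(J + J) = (11 + J)*(2*J) = 2*J*(11 + J))
√(p(d) - 489) = √(2*(-1083/271)*(11 - 1083/271) - 489) = √(2*(-1083/271)*(1898/271) - 489) = √(-4111068/73441 - 489) = √(-40023717/73441) = I*√40023717/271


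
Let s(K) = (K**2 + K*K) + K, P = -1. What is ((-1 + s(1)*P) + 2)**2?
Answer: 4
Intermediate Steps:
s(K) = K + 2*K**2 (s(K) = (K**2 + K**2) + K = 2*K**2 + K = K + 2*K**2)
((-1 + s(1)*P) + 2)**2 = ((-1 + (1*(1 + 2*1))*(-1)) + 2)**2 = ((-1 + (1*(1 + 2))*(-1)) + 2)**2 = ((-1 + (1*3)*(-1)) + 2)**2 = ((-1 + 3*(-1)) + 2)**2 = ((-1 - 3) + 2)**2 = (-4 + 2)**2 = (-2)**2 = 4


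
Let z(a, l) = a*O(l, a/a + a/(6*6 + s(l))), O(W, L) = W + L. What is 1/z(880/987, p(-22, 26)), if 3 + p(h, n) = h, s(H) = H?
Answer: -974169/20775040 ≈ -0.046891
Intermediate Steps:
p(h, n) = -3 + h
O(W, L) = L + W
z(a, l) = a*(1 + l + a/(36 + l)) (z(a, l) = a*((a/a + a/(6*6 + l)) + l) = a*((1 + a/(36 + l)) + l) = a*(1 + l + a/(36 + l)))
1/z(880/987, p(-22, 26)) = 1/((880/987)*(36 + 880/987 + (-3 - 22) + (-3 - 22)*(36 + (-3 - 22)))/(36 + (-3 - 22))) = 1/((880*(1/987))*(36 + 880*(1/987) - 25 - 25*(36 - 25))/(36 - 25)) = 1/((880/987)*(36 + 880/987 - 25 - 25*11)/11) = 1/((880/987)*(1/11)*(36 + 880/987 - 25 - 275)) = 1/((880/987)*(1/11)*(-259688/987)) = 1/(-20775040/974169) = -974169/20775040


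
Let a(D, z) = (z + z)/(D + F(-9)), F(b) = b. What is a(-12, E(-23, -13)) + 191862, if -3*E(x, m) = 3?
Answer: 4029104/21 ≈ 1.9186e+5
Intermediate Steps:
E(x, m) = -1 (E(x, m) = -1/3*3 = -1)
a(D, z) = 2*z/(-9 + D) (a(D, z) = (z + z)/(D - 9) = (2*z)/(-9 + D) = 2*z/(-9 + D))
a(-12, E(-23, -13)) + 191862 = 2*(-1)/(-9 - 12) + 191862 = 2*(-1)/(-21) + 191862 = 2*(-1)*(-1/21) + 191862 = 2/21 + 191862 = 4029104/21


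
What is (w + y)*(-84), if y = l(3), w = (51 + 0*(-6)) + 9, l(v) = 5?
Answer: -5460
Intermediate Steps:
w = 60 (w = (51 + 0) + 9 = 51 + 9 = 60)
y = 5
(w + y)*(-84) = (60 + 5)*(-84) = 65*(-84) = -5460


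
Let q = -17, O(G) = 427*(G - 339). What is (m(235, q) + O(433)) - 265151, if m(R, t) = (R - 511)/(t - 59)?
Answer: -4275178/19 ≈ -2.2501e+5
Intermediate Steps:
O(G) = -144753 + 427*G (O(G) = 427*(-339 + G) = -144753 + 427*G)
m(R, t) = (-511 + R)/(-59 + t)
(m(235, q) + O(433)) - 265151 = ((-511 + 235)/(-59 - 17) + (-144753 + 427*433)) - 265151 = (-276/(-76) + (-144753 + 184891)) - 265151 = (-1/76*(-276) + 40138) - 265151 = (69/19 + 40138) - 265151 = 762691/19 - 265151 = -4275178/19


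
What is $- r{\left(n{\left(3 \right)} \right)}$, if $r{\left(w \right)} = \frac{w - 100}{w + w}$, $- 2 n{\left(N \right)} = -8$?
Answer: $12$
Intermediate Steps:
$n{\left(N \right)} = 4$ ($n{\left(N \right)} = \left(- \frac{1}{2}\right) \left(-8\right) = 4$)
$r{\left(w \right)} = \frac{-100 + w}{2 w}$ ($r{\left(w \right)} = \frac{w - 100}{2 w} = \left(w - 100\right) \frac{1}{2 w} = \left(-100 + w\right) \frac{1}{2 w} = \frac{-100 + w}{2 w}$)
$- r{\left(n{\left(3 \right)} \right)} = - \frac{-100 + 4}{2 \cdot 4} = - \frac{-96}{2 \cdot 4} = \left(-1\right) \left(-12\right) = 12$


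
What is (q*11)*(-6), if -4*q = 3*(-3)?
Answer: -297/2 ≈ -148.50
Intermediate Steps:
q = 9/4 (q = -3*(-3)/4 = -¼*(-9) = 9/4 ≈ 2.2500)
(q*11)*(-6) = ((9/4)*11)*(-6) = (99/4)*(-6) = -297/2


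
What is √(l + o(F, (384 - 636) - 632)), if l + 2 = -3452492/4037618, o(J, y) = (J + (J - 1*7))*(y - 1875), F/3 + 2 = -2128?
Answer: √143784077330286915197/2018809 ≈ 5939.6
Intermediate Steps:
F = -6390 (F = -6 + 3*(-2128) = -6 - 6384 = -6390)
o(J, y) = (-1875 + y)*(-7 + 2*J) (o(J, y) = (J + (J - 7))*(-1875 + y) = (J + (-7 + J))*(-1875 + y) = (-7 + 2*J)*(-1875 + y) = (-1875 + y)*(-7 + 2*J))
l = -5763864/2018809 (l = -2 - 3452492/4037618 = -2 - 3452492*1/4037618 = -2 - 1726246/2018809 = -5763864/2018809 ≈ -2.8551)
√(l + o(F, (384 - 636) - 632)) = √(-5763864/2018809 + (13125 - 3750*(-6390) - 7*((384 - 636) - 632) + 2*(-6390)*((384 - 636) - 632))) = √(-5763864/2018809 + (13125 + 23962500 - 7*(-252 - 632) + 2*(-6390)*(-252 - 632))) = √(-5763864/2018809 + (13125 + 23962500 - 7*(-884) + 2*(-6390)*(-884))) = √(-5763864/2018809 + (13125 + 23962500 + 6188 + 11297520)) = √(-5763864/2018809 + 35279333) = √(71222229210533/2018809) = √143784077330286915197/2018809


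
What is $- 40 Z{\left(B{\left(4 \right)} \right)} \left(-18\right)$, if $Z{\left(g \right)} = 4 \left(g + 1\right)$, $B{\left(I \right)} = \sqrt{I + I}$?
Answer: $2880 + 5760 \sqrt{2} \approx 11026.0$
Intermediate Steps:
$B{\left(I \right)} = \sqrt{2} \sqrt{I}$ ($B{\left(I \right)} = \sqrt{2 I} = \sqrt{2} \sqrt{I}$)
$Z{\left(g \right)} = 4 + 4 g$ ($Z{\left(g \right)} = 4 \left(1 + g\right) = 4 + 4 g$)
$- 40 Z{\left(B{\left(4 \right)} \right)} \left(-18\right) = - 40 \left(4 + 4 \sqrt{2} \sqrt{4}\right) \left(-18\right) = - 40 \left(4 + 4 \sqrt{2} \cdot 2\right) \left(-18\right) = - 40 \left(4 + 4 \cdot 2 \sqrt{2}\right) \left(-18\right) = - 40 \left(4 + 8 \sqrt{2}\right) \left(-18\right) = \left(-160 - 320 \sqrt{2}\right) \left(-18\right) = 2880 + 5760 \sqrt{2}$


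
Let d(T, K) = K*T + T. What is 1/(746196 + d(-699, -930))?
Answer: 1/1395567 ≈ 7.1655e-7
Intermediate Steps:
d(T, K) = T + K*T
1/(746196 + d(-699, -930)) = 1/(746196 - 699*(1 - 930)) = 1/(746196 - 699*(-929)) = 1/(746196 + 649371) = 1/1395567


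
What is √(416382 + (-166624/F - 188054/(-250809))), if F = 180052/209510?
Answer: 2*√7089696590288520347383413/11289665517 ≈ 471.70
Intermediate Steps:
F = 90026/104755 (F = 180052*(1/209510) = 90026/104755 ≈ 0.85940)
√(416382 + (-166624/F - 188054/(-250809))) = √(416382 + (-166624/90026/104755 - 188054/(-250809))) = √(416382 + (-166624*104755/90026 - 188054*(-1/250809))) = √(416382 + (-8727348560/45013 + 188054/250809)) = √(416382 - 2188889100110338/11289665517) = √(2511924407189156/11289665517) = 2*√7089696590288520347383413/11289665517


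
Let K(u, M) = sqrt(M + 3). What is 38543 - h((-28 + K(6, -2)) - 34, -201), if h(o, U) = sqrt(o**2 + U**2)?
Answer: 38543 - sqrt(44122) ≈ 38333.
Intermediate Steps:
K(u, M) = sqrt(3 + M)
h(o, U) = sqrt(U**2 + o**2)
38543 - h((-28 + K(6, -2)) - 34, -201) = 38543 - sqrt((-201)**2 + ((-28 + sqrt(3 - 2)) - 34)**2) = 38543 - sqrt(40401 + ((-28 + sqrt(1)) - 34)**2) = 38543 - sqrt(40401 + ((-28 + 1) - 34)**2) = 38543 - sqrt(40401 + (-27 - 34)**2) = 38543 - sqrt(40401 + (-61)**2) = 38543 - sqrt(40401 + 3721) = 38543 - sqrt(44122)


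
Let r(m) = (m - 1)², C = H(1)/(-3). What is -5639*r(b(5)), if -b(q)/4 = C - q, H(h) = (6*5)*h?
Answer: -19629359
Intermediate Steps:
H(h) = 30*h
C = -10 (C = (30*1)/(-3) = 30*(-⅓) = -10)
b(q) = 40 + 4*q (b(q) = -4*(-10 - q) = 40 + 4*q)
r(m) = (-1 + m)²
-5639*r(b(5)) = -5639*(-1 + (40 + 4*5))² = -5639*(-1 + (40 + 20))² = -5639*(-1 + 60)² = -5639*59² = -5639*3481 = -19629359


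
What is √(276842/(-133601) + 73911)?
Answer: √1319217245285069/133601 ≈ 271.86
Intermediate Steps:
√(276842/(-133601) + 73911) = √(276842*(-1/133601) + 73911) = √(-276842/133601 + 73911) = √(9874306669/133601) = √1319217245285069/133601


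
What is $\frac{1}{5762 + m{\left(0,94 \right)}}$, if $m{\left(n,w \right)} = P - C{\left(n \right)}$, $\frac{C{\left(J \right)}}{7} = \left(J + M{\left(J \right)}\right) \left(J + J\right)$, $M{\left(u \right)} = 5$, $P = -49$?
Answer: $\frac{1}{5713} \approx 0.00017504$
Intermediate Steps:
$C{\left(J \right)} = 14 J \left(5 + J\right)$ ($C{\left(J \right)} = 7 \left(J + 5\right) \left(J + J\right) = 7 \left(5 + J\right) 2 J = 7 \cdot 2 J \left(5 + J\right) = 14 J \left(5 + J\right)$)
$m{\left(n,w \right)} = -49 - 14 n \left(5 + n\right)$
$\frac{1}{5762 + m{\left(0,94 \right)}} = \frac{1}{5762 - \left(49 + 0 \left(5 + 0\right)\right)} = \frac{1}{5762 - \left(49 + 0 \cdot 5\right)} = \frac{1}{5762 + \left(-49 + 0\right)} = \frac{1}{5762 - 49} = \frac{1}{5713}$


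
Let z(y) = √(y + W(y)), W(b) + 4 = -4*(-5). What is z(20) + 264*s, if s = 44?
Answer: 11622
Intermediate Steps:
W(b) = 16 (W(b) = -4 - 4*(-5) = -4 + 20 = 16)
z(y) = √(16 + y) (z(y) = √(y + 16) = √(16 + y))
z(20) + 264*s = √(16 + 20) + 264*44 = √36 + 11616 = 6 + 11616 = 11622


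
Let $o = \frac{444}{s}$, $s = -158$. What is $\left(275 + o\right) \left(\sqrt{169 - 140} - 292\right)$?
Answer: $- \frac{6278876}{79} + \frac{21503 \sqrt{29}}{79} \approx -78014.0$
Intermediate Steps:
$o = - \frac{222}{79}$ ($o = \frac{444}{-158} = 444 \left(- \frac{1}{158}\right) = - \frac{222}{79} \approx -2.8101$)
$\left(275 + o\right) \left(\sqrt{169 - 140} - 292\right) = \left(275 - \frac{222}{79}\right) \left(\sqrt{169 - 140} - 292\right) = \frac{21503 \left(\sqrt{29} - 292\right)}{79} = \frac{21503 \left(-292 + \sqrt{29}\right)}{79} = - \frac{6278876}{79} + \frac{21503 \sqrt{29}}{79}$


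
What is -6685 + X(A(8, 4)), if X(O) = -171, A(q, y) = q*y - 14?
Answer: -6856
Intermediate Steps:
A(q, y) = -14 + q*y
-6685 + X(A(8, 4)) = -6685 - 171 = -6856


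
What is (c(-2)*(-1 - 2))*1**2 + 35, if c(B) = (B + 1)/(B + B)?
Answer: 137/4 ≈ 34.250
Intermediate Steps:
c(B) = (1 + B)/(2*B) (c(B) = (1 + B)/((2*B)) = (1 + B)*(1/(2*B)) = (1 + B)/(2*B))
(c(-2)*(-1 - 2))*1**2 + 35 = (((1/2)*(1 - 2)/(-2))*(-1 - 2))*1**2 + 35 = (((1/2)*(-1/2)*(-1))*(-3))*1 + 35 = ((1/4)*(-3))*1 + 35 = -3/4*1 + 35 = -3/4 + 35 = 137/4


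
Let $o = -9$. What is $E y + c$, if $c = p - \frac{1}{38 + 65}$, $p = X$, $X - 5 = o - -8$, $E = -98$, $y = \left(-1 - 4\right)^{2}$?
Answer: $- \frac{251939}{103} \approx -2446.0$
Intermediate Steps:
$y = 25$ ($y = \left(-5\right)^{2} = 25$)
$X = 4$ ($X = 5 - 1 = 4$)
$p = 4$
$c = \frac{411}{103}$ ($c = 4 - \frac{1}{38 + 65} = 4 - \frac{1}{103} = \frac{411}{103} \approx 3.9903$)
$E y + c = \left(-98\right) 25 + \frac{411}{103} = -2450 + \frac{411}{103} = - \frac{251939}{103}$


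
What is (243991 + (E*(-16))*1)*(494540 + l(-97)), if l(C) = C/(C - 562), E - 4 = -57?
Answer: 79793509249923/659 ≈ 1.2108e+11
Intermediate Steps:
E = -53 (E = 4 - 57 = -53)
l(C) = C/(-562 + C)
(243991 + (E*(-16))*1)*(494540 + l(-97)) = (243991 - 53*(-16)*1)*(494540 - 97/(-562 - 97)) = (243991 + 848*1)*(494540 - 97/(-659)) = (243991 + 848)*(494540 - 97*(-1/659)) = 244839*(494540 + 97/659) = 244839*(325901957/659) = 79793509249923/659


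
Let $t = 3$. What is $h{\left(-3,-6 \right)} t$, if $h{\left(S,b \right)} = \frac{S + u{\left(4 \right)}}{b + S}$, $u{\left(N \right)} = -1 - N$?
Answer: $\frac{8}{3} \approx 2.6667$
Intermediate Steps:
$h{\left(S,b \right)} = \frac{-5 + S}{S + b}$ ($h{\left(S,b \right)} = \frac{S - 5}{b + S} = \frac{S - 5}{S + b} = \frac{-5 + S}{S + b}$)
$h{\left(-3,-6 \right)} t = \frac{-5 - 3}{-3 - 6} \cdot 3 = \frac{1}{-9} \left(-8\right) 3 = \left(- \frac{1}{9}\right) \left(-8\right) 3 = \frac{8}{9} \cdot 3 = \frac{8}{3}$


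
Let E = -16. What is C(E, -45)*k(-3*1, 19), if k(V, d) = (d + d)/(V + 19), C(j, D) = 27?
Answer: 513/8 ≈ 64.125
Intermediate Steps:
k(V, d) = 2*d/(19 + V) (k(V, d) = (2*d)/(19 + V) = 2*d/(19 + V))
C(E, -45)*k(-3*1, 19) = 27*(2*19/(19 - 3*1)) = 27*(2*19/(19 - 3)) = 27*(2*19/16) = 27*(2*19*(1/16)) = 27*(19/8) = 513/8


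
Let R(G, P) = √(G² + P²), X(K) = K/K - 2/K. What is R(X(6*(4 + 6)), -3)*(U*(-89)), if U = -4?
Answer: 178*√8941/15 ≈ 1122.1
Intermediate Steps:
X(K) = 1 - 2/K
R(X(6*(4 + 6)), -3)*(U*(-89)) = √(((-2 + 6*(4 + 6))/((6*(4 + 6))))² + (-3)²)*(-4*(-89)) = √(((-2 + 6*10)/((6*10)))² + 9)*356 = √(((-2 + 60)/60)² + 9)*356 = √(((1/60)*58)² + 9)*356 = √((29/30)² + 9)*356 = √(841/900 + 9)*356 = √(8941/900)*356 = (√8941/30)*356 = 178*√8941/15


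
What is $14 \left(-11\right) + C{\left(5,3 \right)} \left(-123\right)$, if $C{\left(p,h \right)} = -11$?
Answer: $1199$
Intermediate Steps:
$14 \left(-11\right) + C{\left(5,3 \right)} \left(-123\right) = 14 \left(-11\right) - -1353 = -154 + 1353 = 1199$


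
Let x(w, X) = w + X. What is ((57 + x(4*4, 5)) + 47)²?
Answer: 15625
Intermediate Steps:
x(w, X) = X + w
((57 + x(4*4, 5)) + 47)² = ((57 + (5 + 4*4)) + 47)² = ((57 + (5 + 16)) + 47)² = ((57 + 21) + 47)² = (78 + 47)² = 125² = 15625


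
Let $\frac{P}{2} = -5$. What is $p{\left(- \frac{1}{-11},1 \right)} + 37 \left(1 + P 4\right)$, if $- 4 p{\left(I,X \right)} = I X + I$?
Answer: $- \frac{31747}{22} \approx -1443.0$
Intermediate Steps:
$P = -10$ ($P = 2 \left(-5\right) = -10$)
$p{\left(I,X \right)} = - \frac{I}{4} - \frac{I X}{4}$ ($p{\left(I,X \right)} = - \frac{I X + I}{4} = - \frac{I + I X}{4} = - \frac{I}{4} - \frac{I X}{4}$)
$p{\left(- \frac{1}{-11},1 \right)} + 37 \left(1 + P 4\right) = - \frac{- \frac{1}{-11} \left(1 + 1\right)}{4} + 37 \left(1 - 40\right) = \left(- \frac{1}{4}\right) \left(\left(-1\right) \left(- \frac{1}{11}\right)\right) 2 + 37 \left(1 - 40\right) = \left(- \frac{1}{4}\right) \frac{1}{11} \cdot 2 + 37 \left(-39\right) = - \frac{1}{22} - 1443 = - \frac{31747}{22}$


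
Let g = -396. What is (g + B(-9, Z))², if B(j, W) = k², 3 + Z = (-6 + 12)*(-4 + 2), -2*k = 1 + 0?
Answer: 2505889/16 ≈ 1.5662e+5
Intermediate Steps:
k = -½ (k = -(1 + 0)/2 = -½*1 = -½ ≈ -0.50000)
Z = -15 (Z = -3 + (-6 + 12)*(-4 + 2) = -3 + 6*(-2) = -3 - 12 = -15)
B(j, W) = ¼ (B(j, W) = (-½)² = ¼)
(g + B(-9, Z))² = (-396 + ¼)² = (-1583/4)² = 2505889/16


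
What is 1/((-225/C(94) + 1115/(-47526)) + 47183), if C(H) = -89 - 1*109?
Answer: 261393/12333596824 ≈ 2.1194e-5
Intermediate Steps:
C(H) = -198 (C(H) = -89 - 109 = -198)
1/((-225/C(94) + 1115/(-47526)) + 47183) = 1/((-225/(-198) + 1115/(-47526)) + 47183) = 1/((-225*(-1/198) + 1115*(-1/47526)) + 47183) = 1/((25/22 - 1115/47526) + 47183) = 1/(290905/261393 + 47183) = 1/(12333596824/261393) = 261393/12333596824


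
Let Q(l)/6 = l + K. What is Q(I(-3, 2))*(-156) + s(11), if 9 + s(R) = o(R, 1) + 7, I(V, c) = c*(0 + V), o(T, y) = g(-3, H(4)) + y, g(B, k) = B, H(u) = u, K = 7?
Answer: -940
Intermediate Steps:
o(T, y) = -3 + y
I(V, c) = V*c (I(V, c) = c*V = V*c)
s(R) = -4 (s(R) = -9 + ((-3 + 1) + 7) = -9 + (-2 + 7) = -9 + 5 = -4)
Q(l) = 42 + 6*l (Q(l) = 6*(l + 7) = 6*(7 + l) = 42 + 6*l)
Q(I(-3, 2))*(-156) + s(11) = (42 + 6*(-3*2))*(-156) - 4 = (42 + 6*(-6))*(-156) - 4 = (42 - 36)*(-156) - 4 = 6*(-156) - 4 = -936 - 4 = -940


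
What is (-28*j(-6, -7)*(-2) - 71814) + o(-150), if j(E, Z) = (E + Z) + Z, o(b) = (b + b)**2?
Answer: 17066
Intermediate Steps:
o(b) = 4*b**2 (o(b) = (2*b)**2 = 4*b**2)
j(E, Z) = E + 2*Z
(-28*j(-6, -7)*(-2) - 71814) + o(-150) = (-28*(-6 + 2*(-7))*(-2) - 71814) + 4*(-150)**2 = (-28*(-6 - 14)*(-2) - 71814) + 4*22500 = (-28*(-20)*(-2) - 71814) + 90000 = (560*(-2) - 71814) + 90000 = (-1120 - 71814) + 90000 = -72934 + 90000 = 17066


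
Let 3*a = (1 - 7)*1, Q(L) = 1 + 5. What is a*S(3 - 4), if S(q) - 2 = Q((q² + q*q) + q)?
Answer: -16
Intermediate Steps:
Q(L) = 6
a = -2 (a = ((1 - 7)*1)/3 = (-6*1)/3 = (⅓)*(-6) = -2)
S(q) = 8 (S(q) = 2 + 6 = 8)
a*S(3 - 4) = -2*8 = -16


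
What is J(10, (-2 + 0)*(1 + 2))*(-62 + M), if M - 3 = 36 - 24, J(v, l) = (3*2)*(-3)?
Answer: 846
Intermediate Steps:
J(v, l) = -18 (J(v, l) = 6*(-3) = -18)
M = 15 (M = 3 + (36 - 24) = 3 + 12 = 15)
J(10, (-2 + 0)*(1 + 2))*(-62 + M) = -18*(-62 + 15) = -18*(-47) = 846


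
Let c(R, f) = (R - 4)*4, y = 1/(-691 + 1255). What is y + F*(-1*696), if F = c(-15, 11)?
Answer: 29833345/564 ≈ 52896.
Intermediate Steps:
y = 1/564 ≈ 0.0017731
c(R, f) = -16 + 4*R (c(R, f) = (-4 + R)*4 = -16 + 4*R)
F = -76 (F = -16 + 4*(-15) = -16 - 60 = -76)
y + F*(-1*696) = 1/564 - (-76)*696 = 1/564 - 76*(-696) = 1/564 + 52896 = 29833345/564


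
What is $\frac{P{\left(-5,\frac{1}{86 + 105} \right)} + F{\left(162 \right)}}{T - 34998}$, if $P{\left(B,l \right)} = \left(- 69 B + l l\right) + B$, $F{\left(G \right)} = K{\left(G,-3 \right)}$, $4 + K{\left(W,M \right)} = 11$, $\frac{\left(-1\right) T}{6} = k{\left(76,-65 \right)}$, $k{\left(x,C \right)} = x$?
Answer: $- \frac{2109818}{215566229} \approx -0.0097873$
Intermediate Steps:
$T = -456$ ($T = \left(-6\right) 76 = -456$)
$K{\left(W,M \right)} = 7$ ($K{\left(W,M \right)} = -4 + 11 = 7$)
$F{\left(G \right)} = 7$
$P{\left(B,l \right)} = l^{2} - 68 B$ ($P{\left(B,l \right)} = \left(- 69 B + l^{2}\right) + B = \left(l^{2} - 69 B\right) + B = l^{2} - 68 B$)
$\frac{P{\left(-5,\frac{1}{86 + 105} \right)} + F{\left(162 \right)}}{T - 34998} = \frac{\left(\left(\frac{1}{86 + 105}\right)^{2} - -340\right) + 7}{-456 - 34998} = \frac{\left(\left(\frac{1}{191}\right)^{2} + 340\right) + 7}{-35454} = \left(\left(\left(\frac{1}{191}\right)^{2} + 340\right) + 7\right) \left(- \frac{1}{35454}\right) = \left(\left(\frac{1}{36481} + 340\right) + 7\right) \left(- \frac{1}{35454}\right) = \left(\frac{12403541}{36481} + 7\right) \left(- \frac{1}{35454}\right) = \frac{12658908}{36481} \left(- \frac{1}{35454}\right) = - \frac{2109818}{215566229}$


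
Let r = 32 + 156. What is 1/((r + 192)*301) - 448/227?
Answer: -51242013/25964260 ≈ -1.9736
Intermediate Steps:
r = 188
1/((r + 192)*301) - 448/227 = 1/((188 + 192)*301) - 448/227 = (1/301)/380 - 448*1/227 = (1/380)*(1/301) - 448/227 = 1/114380 - 448/227 = -51242013/25964260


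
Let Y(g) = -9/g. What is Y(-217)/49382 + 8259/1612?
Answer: 1427461017/278613244 ≈ 5.1235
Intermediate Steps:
Y(-217)/49382 + 8259/1612 = -9/(-217)/49382 + 8259/1612 = -9*(-1/217)*(1/49382) + 8259*(1/1612) = (9/217)*(1/49382) + 8259/1612 = 9/10715894 + 8259/1612 = 1427461017/278613244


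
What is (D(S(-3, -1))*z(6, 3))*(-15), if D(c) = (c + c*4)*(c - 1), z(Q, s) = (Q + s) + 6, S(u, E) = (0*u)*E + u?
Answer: -13500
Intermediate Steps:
S(u, E) = u (S(u, E) = 0*E + u = 0 + u = u)
z(Q, s) = 6 + Q + s
D(c) = 5*c*(-1 + c) (D(c) = (c + 4*c)*(-1 + c) = (5*c)*(-1 + c) = 5*c*(-1 + c))
(D(S(-3, -1))*z(6, 3))*(-15) = ((5*(-3)*(-1 - 3))*(6 + 6 + 3))*(-15) = ((5*(-3)*(-4))*15)*(-15) = (60*15)*(-15) = 900*(-15) = -13500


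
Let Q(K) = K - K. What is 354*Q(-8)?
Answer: 0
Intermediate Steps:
Q(K) = 0
354*Q(-8) = 354*0 = 0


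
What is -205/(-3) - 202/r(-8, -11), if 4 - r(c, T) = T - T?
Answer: 107/6 ≈ 17.833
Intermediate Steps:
r(c, T) = 4 (r(c, T) = 4 - (T - T) = 4 - 1*0 = 4 + 0 = 4)
-205/(-3) - 202/r(-8, -11) = -205/(-3) - 202/4 = -205*(-⅓) - 202*¼ = 205/3 - 101/2 = 107/6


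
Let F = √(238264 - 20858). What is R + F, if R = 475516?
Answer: 475516 + √217406 ≈ 4.7598e+5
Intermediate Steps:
F = √217406 ≈ 466.27
R + F = 475516 + √217406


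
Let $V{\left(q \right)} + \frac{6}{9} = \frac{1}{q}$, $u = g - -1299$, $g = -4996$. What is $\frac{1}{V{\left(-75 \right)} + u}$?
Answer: $- \frac{25}{92442} \approx -0.00027044$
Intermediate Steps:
$u = -3697$ ($u = -4996 - -1299 = -4996 + 1299 = -3697$)
$V{\left(q \right)} = - \frac{2}{3} + \frac{1}{q}$
$\frac{1}{V{\left(-75 \right)} + u} = \frac{1}{\left(- \frac{2}{3} + \frac{1}{-75}\right) - 3697} = \frac{1}{\left(- \frac{2}{3} - \frac{1}{75}\right) - 3697} = \frac{1}{- \frac{17}{25} - 3697} = \frac{1}{- \frac{92442}{25}} = - \frac{25}{92442}$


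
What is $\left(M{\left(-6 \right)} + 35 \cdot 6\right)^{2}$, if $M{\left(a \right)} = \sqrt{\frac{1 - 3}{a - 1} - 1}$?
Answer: $\frac{\left(1470 + i \sqrt{35}\right)^{2}}{49} \approx 44099.0 + 354.96 i$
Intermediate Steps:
$M{\left(a \right)} = \sqrt{-1 - \frac{2}{-1 + a}}$ ($M{\left(a \right)} = \sqrt{- \frac{2}{-1 + a} - 1} = \sqrt{-1 - \frac{2}{-1 + a}}$)
$\left(M{\left(-6 \right)} + 35 \cdot 6\right)^{2} = \left(\sqrt{\frac{-1 - -6}{-1 - 6}} + 35 \cdot 6\right)^{2} = \left(\sqrt{\frac{-1 + 6}{-7}} + 210\right)^{2} = \left(\sqrt{\left(- \frac{1}{7}\right) 5} + 210\right)^{2} = \left(\sqrt{- \frac{5}{7}} + 210\right)^{2} = \left(\frac{i \sqrt{35}}{7} + 210\right)^{2} = \left(210 + \frac{i \sqrt{35}}{7}\right)^{2}$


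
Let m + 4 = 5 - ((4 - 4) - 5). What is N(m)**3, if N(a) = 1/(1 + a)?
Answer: 1/343 ≈ 0.0029155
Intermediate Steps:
m = 6 (m = -4 + (5 - ((4 - 4) - 5)) = -4 + (5 - (0 - 5)) = -4 + (5 - 1*(-5)) = -4 + (5 + 5) = -4 + 10 = 6)
N(m)**3 = (1/(1 + 6))**3 = (1/7)**3 = 1/343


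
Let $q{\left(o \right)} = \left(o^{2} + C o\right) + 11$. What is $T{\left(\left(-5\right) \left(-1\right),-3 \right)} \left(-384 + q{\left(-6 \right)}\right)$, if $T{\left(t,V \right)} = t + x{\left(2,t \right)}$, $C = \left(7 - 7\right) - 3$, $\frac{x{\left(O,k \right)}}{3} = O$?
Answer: $-3509$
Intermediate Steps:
$x{\left(O,k \right)} = 3 O$
$C = -3$ ($C = 0 - 3 = -3$)
$T{\left(t,V \right)} = 6 + t$ ($T{\left(t,V \right)} = t + 3 \cdot 2 = t + 6 = 6 + t$)
$q{\left(o \right)} = 11 + o^{2} - 3 o$ ($q{\left(o \right)} = \left(o^{2} - 3 o\right) + 11 = 11 + o^{2} - 3 o$)
$T{\left(\left(-5\right) \left(-1\right),-3 \right)} \left(-384 + q{\left(-6 \right)}\right) = \left(6 - -5\right) \left(-384 + \left(11 + \left(-6\right)^{2} - -18\right)\right) = \left(6 + 5\right) \left(-384 + \left(11 + 36 + 18\right)\right) = 11 \left(-384 + 65\right) = 11 \left(-319\right) = -3509$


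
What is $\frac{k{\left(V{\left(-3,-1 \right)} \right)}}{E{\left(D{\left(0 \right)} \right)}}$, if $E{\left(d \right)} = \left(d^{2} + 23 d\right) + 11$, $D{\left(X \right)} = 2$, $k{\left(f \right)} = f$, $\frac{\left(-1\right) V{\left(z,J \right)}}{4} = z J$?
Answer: $- \frac{12}{61} \approx -0.19672$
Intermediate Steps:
$V{\left(z,J \right)} = - 4 J z$ ($V{\left(z,J \right)} = - 4 z J = - 4 J z$)
$E{\left(d \right)} = 11 + d^{2} + 23 d$
$\frac{k{\left(V{\left(-3,-1 \right)} \right)}}{E{\left(D{\left(0 \right)} \right)}} = \frac{\left(-4\right) \left(-1\right) \left(-3\right)}{11 + 2^{2} + 23 \cdot 2} = - \frac{12}{11 + 4 + 46} = - \frac{12}{61}$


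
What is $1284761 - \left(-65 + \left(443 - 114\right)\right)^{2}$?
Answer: $1215065$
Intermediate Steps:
$1284761 - \left(-65 + \left(443 - 114\right)\right)^{2} = 1284761 - \left(-65 + 329\right)^{2} = 1284761 - 264^{2} = 1284761 - 69696 = 1215065$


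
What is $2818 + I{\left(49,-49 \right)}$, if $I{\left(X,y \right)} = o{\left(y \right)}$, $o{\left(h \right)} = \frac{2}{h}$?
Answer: $\frac{138080}{49} \approx 2818.0$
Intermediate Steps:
$I{\left(X,y \right)} = \frac{2}{y}$
$2818 + I{\left(49,-49 \right)} = 2818 + \frac{2}{-49} = 2818 + 2 \left(- \frac{1}{49}\right) = 2818 - \frac{2}{49} = \frac{138080}{49}$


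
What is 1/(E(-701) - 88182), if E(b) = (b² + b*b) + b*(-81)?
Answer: 1/951401 ≈ 1.0511e-6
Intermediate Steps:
E(b) = -81*b + 2*b² (E(b) = (b² + b²) - 81*b = 2*b² - 81*b = -81*b + 2*b²)
1/(E(-701) - 88182) = 1/(-701*(-81 + 2*(-701)) - 88182) = 1/(-701*(-81 - 1402) - 88182) = 1/(-701*(-1483) - 88182) = 1/(1039583 - 88182) = 1/951401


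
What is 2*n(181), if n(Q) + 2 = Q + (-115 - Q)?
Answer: -234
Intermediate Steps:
n(Q) = -117 (n(Q) = -2 + (Q + (-115 - Q)) = -2 - 115 = -117)
2*n(181) = 2*(-117) = -234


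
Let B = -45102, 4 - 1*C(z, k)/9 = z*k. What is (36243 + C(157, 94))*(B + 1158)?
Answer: 4242485592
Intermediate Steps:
C(z, k) = 36 - 9*k*z (C(z, k) = 36 - 9*z*k = 36 - 9*k*z)
(36243 + C(157, 94))*(B + 1158) = (36243 + (36 - 9*94*157))*(-45102 + 1158) = (36243 + (36 - 132822))*(-43944) = (36243 - 132786)*(-43944) = -96543*(-43944) = 4242485592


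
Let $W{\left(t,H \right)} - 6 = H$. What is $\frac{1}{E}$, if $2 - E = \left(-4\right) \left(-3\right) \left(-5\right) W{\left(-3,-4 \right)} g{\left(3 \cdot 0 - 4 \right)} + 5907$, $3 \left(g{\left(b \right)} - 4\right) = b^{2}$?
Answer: $- \frac{1}{4785} \approx -0.00020899$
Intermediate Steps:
$W{\left(t,H \right)} = 6 + H$
$g{\left(b \right)} = 4 + \frac{b^{2}}{3}$
$E = -4785$ ($E = 2 - \left(\left(-4\right) \left(-3\right) \left(-5\right) \left(6 - 4\right) \left(4 + \frac{\left(3 \cdot 0 - 4\right)^{2}}{3}\right) + 5907\right) = 2 - \left(12 \left(-5\right) 2 \left(4 + \frac{\left(0 - 4\right)^{2}}{3}\right) + 5907\right) = 2 - \left(\left(-60\right) 2 \left(4 + \frac{\left(-4\right)^{2}}{3}\right) + 5907\right) = 2 - \left(- 120 \left(4 + \frac{1}{3} \cdot 16\right) + 5907\right) = 2 - \left(- 120 \left(4 + \frac{16}{3}\right) + 5907\right) = 2 - \left(\left(-120\right) \frac{28}{3} + 5907\right) = 2 - \left(-1120 + 5907\right) = 2 - 4787 = -4785$)
$\frac{1}{E} = \frac{1}{-4785} = - \frac{1}{4785}$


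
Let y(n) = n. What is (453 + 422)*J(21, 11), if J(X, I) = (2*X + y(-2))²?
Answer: 1400000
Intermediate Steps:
J(X, I) = (-2 + 2*X)² (J(X, I) = (2*X - 2)² = (-2 + 2*X)²)
(453 + 422)*J(21, 11) = (453 + 422)*(4*(-1 + 21)²) = 875*(4*20²) = 875*(4*400) = 875*1600 = 1400000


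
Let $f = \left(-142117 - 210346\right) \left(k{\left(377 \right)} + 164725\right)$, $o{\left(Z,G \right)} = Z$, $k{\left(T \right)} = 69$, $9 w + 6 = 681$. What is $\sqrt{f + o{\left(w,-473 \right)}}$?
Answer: $i \sqrt{58083787547} \approx 2.4101 \cdot 10^{5} i$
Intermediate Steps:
$w = 75$ ($w = - \frac{2}{3} + \frac{1}{9} \cdot 681 = - \frac{2}{3} + \frac{227}{3} = 75$)
$f = -58083787622$ ($f = \left(-142117 - 210346\right) \left(69 + 164725\right) = \left(-352463\right) 164794 = -58083787622$)
$\sqrt{f + o{\left(w,-473 \right)}} = \sqrt{-58083787622 + 75} = \sqrt{-58083787547} = i \sqrt{58083787547}$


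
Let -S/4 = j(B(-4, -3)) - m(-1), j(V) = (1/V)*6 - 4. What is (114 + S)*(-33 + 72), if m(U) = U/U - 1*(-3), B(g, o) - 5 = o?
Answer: 5226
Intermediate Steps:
B(g, o) = 5 + o
j(V) = -4 + 6/V (j(V) = 6/V - 4 = -4 + 6/V)
m(U) = 4 (m(U) = 1 + 3 = 4)
S = 20 (S = -4*((-4 + 6/(5 - 3)) - 1*4) = -4*((-4 + 6/2) - 4) = -4*((-4 + 6*(½)) - 4) = -4*((-4 + 3) - 4) = -4*(-1 - 4) = -4*(-5) = 20)
(114 + S)*(-33 + 72) = (114 + 20)*(-33 + 72) = 134*39 = 5226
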